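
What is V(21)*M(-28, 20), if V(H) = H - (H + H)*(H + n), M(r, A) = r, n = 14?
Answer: 40572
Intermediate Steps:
V(H) = H - 2*H*(14 + H) (V(H) = H - (H + H)*(H + 14) = H - 2*H*(14 + H))
V(21)*M(-28, 20) = -1*21*(27 + 2*21)*(-28) = -1*21*(27 + 42)*(-28) = -1*21*69*(-28) = -1449*(-28) = 40572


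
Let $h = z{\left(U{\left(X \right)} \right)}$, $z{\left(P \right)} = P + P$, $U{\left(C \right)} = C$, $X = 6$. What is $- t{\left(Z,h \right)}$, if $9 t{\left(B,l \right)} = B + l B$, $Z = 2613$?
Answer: $- \frac{11323}{3} \approx -3774.3$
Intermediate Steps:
$z{\left(P \right)} = 2 P$
$h = 12$ ($h = 2 \cdot 6 = 12$)
$t{\left(B,l \right)} = \frac{B}{9} + \frac{B l}{9}$ ($t{\left(B,l \right)} = \frac{B + l B}{9} = \frac{B + B l}{9} = \frac{B}{9} + \frac{B l}{9}$)
$- t{\left(Z,h \right)} = - \frac{2613 \left(1 + 12\right)}{9} = - \frac{2613 \cdot 13}{9} = \left(-1\right) \frac{11323}{3} = - \frac{11323}{3}$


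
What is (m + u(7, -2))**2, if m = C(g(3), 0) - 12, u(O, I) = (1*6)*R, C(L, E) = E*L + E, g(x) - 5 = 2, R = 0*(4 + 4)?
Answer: 144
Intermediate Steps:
R = 0 (R = 0*8 = 0)
g(x) = 7 (g(x) = 5 + 2 = 7)
C(L, E) = E + E*L
u(O, I) = 0 (u(O, I) = (1*6)*0 = 6*0 = 0)
m = -12 (m = 0*(1 + 7) - 12 = 0*8 - 12 = 0 - 12 = -12)
(m + u(7, -2))**2 = (-12 + 0)**2 = (-12)**2 = 144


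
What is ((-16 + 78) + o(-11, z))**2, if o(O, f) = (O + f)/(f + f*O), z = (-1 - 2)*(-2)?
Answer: 555025/144 ≈ 3854.3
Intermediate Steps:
z = 6 (z = -3*(-2) = 6)
o(O, f) = (O + f)/(f + O*f)
((-16 + 78) + o(-11, z))**2 = ((-16 + 78) + (-11 + 6)/(6*(1 - 11)))**2 = (62 + (1/6)*(-5)/(-10))**2 = (62 + (1/6)*(-1/10)*(-5))**2 = (62 + 1/12)**2 = (745/12)**2 = 555025/144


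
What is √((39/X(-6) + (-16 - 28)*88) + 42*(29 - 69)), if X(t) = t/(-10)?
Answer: I*√5487 ≈ 74.074*I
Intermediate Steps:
X(t) = -t/10 (X(t) = t*(-⅒) = -t/10)
√((39/X(-6) + (-16 - 28)*88) + 42*(29 - 69)) = √((39/((-⅒*(-6))) + (-16 - 28)*88) + 42*(29 - 69)) = √((39/(⅗) - 44*88) + 42*(-40)) = √((39*(5/3) - 3872) - 1680) = √((65 - 3872) - 1680) = √(-3807 - 1680) = √(-5487) = I*√5487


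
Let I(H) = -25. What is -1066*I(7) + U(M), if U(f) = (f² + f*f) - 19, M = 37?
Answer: 29369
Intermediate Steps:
U(f) = -19 + 2*f² (U(f) = (f² + f²) - 19 = 2*f² - 19 = -19 + 2*f²)
-1066*I(7) + U(M) = -1066*(-25) + (-19 + 2*37²) = 26650 + (-19 + 2*1369) = 26650 + (-19 + 2738) = 26650 + 2719 = 29369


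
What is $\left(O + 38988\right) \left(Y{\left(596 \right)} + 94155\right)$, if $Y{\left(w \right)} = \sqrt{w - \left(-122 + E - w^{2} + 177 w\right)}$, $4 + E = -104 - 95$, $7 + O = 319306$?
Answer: $33734512485 + 358287 \sqrt{250645} \approx 3.3914 \cdot 10^{10}$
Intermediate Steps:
$O = 319299$ ($O = -7 + 319306 = 319299$)
$E = -203$ ($E = -4 - 199 = -203$)
$Y{\left(w \right)} = \sqrt{325 + w^{2} - 176 w}$ ($Y{\left(w \right)} = \sqrt{w - \left(-325 - w^{2} + 177 w\right)} = \sqrt{w + \left(\left(122 + w^{2} - 177 w\right) + 203\right)} = \sqrt{w + \left(325 + w^{2} - 177 w\right)} = \sqrt{325 + w^{2} - 176 w}$)
$\left(O + 38988\right) \left(Y{\left(596 \right)} + 94155\right) = \left(319299 + 38988\right) \left(\sqrt{325 + 596^{2} - 104896} + 94155\right) = 358287 \left(\sqrt{325 + 355216 - 104896} + 94155\right) = 358287 \left(\sqrt{250645} + 94155\right) = 358287 \left(94155 + \sqrt{250645}\right) = 33734512485 + 358287 \sqrt{250645}$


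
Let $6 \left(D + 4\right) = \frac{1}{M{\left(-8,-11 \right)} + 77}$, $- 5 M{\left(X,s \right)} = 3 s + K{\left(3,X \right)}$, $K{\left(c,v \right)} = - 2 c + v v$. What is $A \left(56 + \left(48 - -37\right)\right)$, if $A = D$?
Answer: $- \frac{81169}{144} \approx -563.67$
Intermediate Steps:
$K{\left(c,v \right)} = v^{2} - 2 c$ ($K{\left(c,v \right)} = - 2 c + v^{2} = v^{2} - 2 c$)
$M{\left(X,s \right)} = \frac{6}{5} - \frac{3 s}{5} - \frac{X^{2}}{5}$ ($M{\left(X,s \right)} = - \frac{3 s + \left(X^{2} - 6\right)}{5} = - \frac{3 s + \left(-6 + X^{2}\right)}{5} = - \frac{-6 + X^{2} + 3 s}{5} = \frac{6}{5} - \frac{3 s}{5} - \frac{X^{2}}{5}$)
$D = - \frac{1727}{432}$ ($D = -4 + \frac{1}{6 \left(\left(\frac{6}{5} - - \frac{33}{5} - \frac{\left(-8\right)^{2}}{5}\right) + 77\right)} = -4 + \frac{1}{6 \left(\left(\frac{6}{5} + \frac{33}{5} - \frac{64}{5}\right) + 77\right)} = -4 + \frac{1}{6 \left(-5 + 77\right)} = -4 + \frac{1}{6 \cdot 72} = -4 + \frac{1}{6} \cdot \frac{1}{72} = -4 + \frac{1}{432} = - \frac{1727}{432} \approx -3.9977$)
$A = - \frac{1727}{432} \approx -3.9977$
$A \left(56 + \left(48 - -37\right)\right) = - \frac{1727 \left(56 + \left(48 - -37\right)\right)}{432} = - \frac{1727 \left(56 + \left(48 + 37\right)\right)}{432} = - \frac{1727 \left(56 + 85\right)}{432} = \left(- \frac{1727}{432}\right) 141 = - \frac{81169}{144}$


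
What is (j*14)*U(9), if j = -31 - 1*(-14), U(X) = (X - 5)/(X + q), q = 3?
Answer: -238/3 ≈ -79.333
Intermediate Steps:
U(X) = (-5 + X)/(3 + X) (U(X) = (X - 5)/(X + 3) = (-5 + X)/(3 + X))
j = -17 (j = -31 + 14 = -17)
(j*14)*U(9) = (-17*14)*((-5 + 9)/(3 + 9)) = -238*4/12 = -119*4/6 = -238*⅓ = -238/3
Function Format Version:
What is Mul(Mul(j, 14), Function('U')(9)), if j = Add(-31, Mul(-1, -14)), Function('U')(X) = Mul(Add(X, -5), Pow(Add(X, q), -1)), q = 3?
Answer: Rational(-238, 3) ≈ -79.333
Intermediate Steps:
Function('U')(X) = Mul(Pow(Add(3, X), -1), Add(-5, X)) (Function('U')(X) = Mul(Add(X, -5), Pow(Add(X, 3), -1)) = Mul(Add(-5, X), Pow(Add(3, X), -1)) = Mul(Pow(Add(3, X), -1), Add(-5, X)))
j = -17 (j = Add(-31, 14) = -17)
Mul(Mul(j, 14), Function('U')(9)) = Mul(Mul(-17, 14), Mul(Pow(Add(3, 9), -1), Add(-5, 9))) = Mul(-238, Mul(Pow(12, -1), 4)) = Mul(-238, Mul(Rational(1, 12), 4)) = Mul(-238, Rational(1, 3)) = Rational(-238, 3)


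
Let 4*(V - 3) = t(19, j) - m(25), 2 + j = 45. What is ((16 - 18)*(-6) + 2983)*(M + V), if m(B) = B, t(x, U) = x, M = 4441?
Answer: 26610575/2 ≈ 1.3305e+7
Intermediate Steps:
j = 43 (j = -2 + 45 = 43)
V = 3/2 (V = 3 + (19 - 1*25)/4 = 3 + (19 - 25)/4 = 3 + (¼)*(-6) = 3 - 3/2 = 3/2 ≈ 1.5000)
((16 - 18)*(-6) + 2983)*(M + V) = ((16 - 18)*(-6) + 2983)*(4441 + 3/2) = (-2*(-6) + 2983)*(8885/2) = (12 + 2983)*(8885/2) = 2995*(8885/2) = 26610575/2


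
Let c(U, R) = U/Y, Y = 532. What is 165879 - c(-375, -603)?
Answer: 88248003/532 ≈ 1.6588e+5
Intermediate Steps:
c(U, R) = U/532
165879 - c(-375, -603) = 165879 - (-375)/532 = 165879 - 1*(-375/532) = 165879 + 375/532 = 88248003/532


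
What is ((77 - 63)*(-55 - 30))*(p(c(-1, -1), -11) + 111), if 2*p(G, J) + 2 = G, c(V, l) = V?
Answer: -130305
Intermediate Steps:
p(G, J) = -1 + G/2
((77 - 63)*(-55 - 30))*(p(c(-1, -1), -11) + 111) = ((77 - 63)*(-55 - 30))*((-1 + (½)*(-1)) + 111) = (14*(-85))*((-1 - ½) + 111) = -1190*(-3/2 + 111) = -1190*219/2 = -130305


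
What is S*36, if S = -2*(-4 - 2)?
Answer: 432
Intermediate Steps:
S = 12 (S = -2*(-6) = 12)
S*36 = 12*36 = 432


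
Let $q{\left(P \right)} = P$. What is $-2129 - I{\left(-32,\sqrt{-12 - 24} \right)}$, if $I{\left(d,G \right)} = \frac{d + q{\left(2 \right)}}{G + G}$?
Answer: $-2129 - \frac{5 i}{2} \approx -2129.0 - 2.5 i$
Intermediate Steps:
$I{\left(d,G \right)} = \frac{2 + d}{2 G}$ ($I{\left(d,G \right)} = \frac{d + 2}{G + G} = \frac{2 + d}{2 G}$)
$-2129 - I{\left(-32,\sqrt{-12 - 24} \right)} = -2129 - \frac{2 - 32}{2 \sqrt{-12 - 24}} = -2129 - \frac{1}{2} \frac{1}{\sqrt{-36}} \left(-30\right) = -2129 - \frac{1}{2} \frac{1}{6 i} \left(-30\right) = -2129 - \frac{1}{2} \left(- \frac{i}{6}\right) \left(-30\right) = -2129 - \frac{5 i}{2}$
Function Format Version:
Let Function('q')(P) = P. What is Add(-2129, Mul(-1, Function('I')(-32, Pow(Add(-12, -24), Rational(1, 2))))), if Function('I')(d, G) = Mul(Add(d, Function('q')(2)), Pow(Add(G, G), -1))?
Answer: Add(-2129, Mul(Rational(-5, 2), I)) ≈ Add(-2129.0, Mul(-2.5000, I))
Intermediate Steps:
Function('I')(d, G) = Mul(Rational(1, 2), Pow(G, -1), Add(2, d)) (Function('I')(d, G) = Mul(Add(d, 2), Pow(Add(G, G), -1)) = Mul(Add(2, d), Pow(Mul(2, G), -1)) = Mul(Add(2, d), Mul(Rational(1, 2), Pow(G, -1))) = Mul(Rational(1, 2), Pow(G, -1), Add(2, d)))
Add(-2129, Mul(-1, Function('I')(-32, Pow(Add(-12, -24), Rational(1, 2))))) = Add(-2129, Mul(-1, Mul(Rational(1, 2), Pow(Pow(Add(-12, -24), Rational(1, 2)), -1), Add(2, -32)))) = Add(-2129, Mul(-1, Mul(Rational(1, 2), Pow(Pow(-36, Rational(1, 2)), -1), -30))) = Add(-2129, Mul(-1, Mul(Rational(1, 2), Pow(Mul(6, I), -1), -30))) = Add(-2129, Mul(-1, Mul(Rational(1, 2), Mul(Rational(-1, 6), I), -30))) = Add(-2129, Mul(-1, Mul(Rational(5, 2), I))) = Add(-2129, Mul(Rational(-5, 2), I))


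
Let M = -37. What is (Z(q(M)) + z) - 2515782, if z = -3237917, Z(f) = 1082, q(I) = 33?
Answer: -5752617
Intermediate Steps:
(Z(q(M)) + z) - 2515782 = (1082 - 3237917) - 2515782 = -3236835 - 2515782 = -5752617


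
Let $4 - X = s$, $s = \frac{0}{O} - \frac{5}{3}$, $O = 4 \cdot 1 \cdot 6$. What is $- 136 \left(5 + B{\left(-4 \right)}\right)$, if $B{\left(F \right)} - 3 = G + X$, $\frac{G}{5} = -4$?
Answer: $\frac{2584}{3} \approx 861.33$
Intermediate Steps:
$G = -20$ ($G = 5 \left(-4\right) = -20$)
$O = 24$ ($O = 4 \cdot 6 = 24$)
$s = - \frac{5}{3}$ ($s = \frac{0}{24} - \frac{5}{3} = 0 \cdot \frac{1}{24} - \frac{5}{3} = 0 - \frac{5}{3} = - \frac{5}{3} \approx -1.6667$)
$X = \frac{17}{3}$ ($X = 4 - - \frac{5}{3} = 4 + \frac{5}{3} = \frac{17}{3} \approx 5.6667$)
$B{\left(F \right)} = - \frac{34}{3}$ ($B{\left(F \right)} = 3 + \left(-20 + \frac{17}{3}\right) = 3 - \frac{43}{3} = - \frac{34}{3}$)
$- 136 \left(5 + B{\left(-4 \right)}\right) = - 136 \left(5 - \frac{34}{3}\right) = \left(-136\right) \left(- \frac{19}{3}\right) = \frac{2584}{3}$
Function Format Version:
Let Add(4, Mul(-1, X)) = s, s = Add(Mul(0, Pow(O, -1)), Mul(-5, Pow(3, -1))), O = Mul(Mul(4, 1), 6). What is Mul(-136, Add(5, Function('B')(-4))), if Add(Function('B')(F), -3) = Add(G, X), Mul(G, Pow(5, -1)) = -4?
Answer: Rational(2584, 3) ≈ 861.33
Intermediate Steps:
G = -20 (G = Mul(5, -4) = -20)
O = 24 (O = Mul(4, 6) = 24)
s = Rational(-5, 3) (s = Add(Mul(0, Pow(24, -1)), Mul(-5, Pow(3, -1))) = Add(Mul(0, Rational(1, 24)), Mul(-5, Rational(1, 3))) = Add(0, Rational(-5, 3)) = Rational(-5, 3) ≈ -1.6667)
X = Rational(17, 3) (X = Add(4, Mul(-1, Rational(-5, 3))) = Add(4, Rational(5, 3)) = Rational(17, 3) ≈ 5.6667)
Function('B')(F) = Rational(-34, 3) (Function('B')(F) = Add(3, Add(-20, Rational(17, 3))) = Add(3, Rational(-43, 3)) = Rational(-34, 3))
Mul(-136, Add(5, Function('B')(-4))) = Mul(-136, Add(5, Rational(-34, 3))) = Mul(-136, Rational(-19, 3)) = Rational(2584, 3)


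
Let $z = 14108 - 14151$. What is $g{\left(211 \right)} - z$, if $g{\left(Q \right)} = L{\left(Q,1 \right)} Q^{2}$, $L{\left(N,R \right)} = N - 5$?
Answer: $9171369$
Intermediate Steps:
$L{\left(N,R \right)} = -5 + N$ ($L{\left(N,R \right)} = N - 5 = -5 + N$)
$z = -43$ ($z = 14108 - 14151 = -43$)
$g{\left(Q \right)} = Q^{2} \left(-5 + Q\right)$ ($g{\left(Q \right)} = \left(-5 + Q\right) Q^{2} = Q^{2} \left(-5 + Q\right)$)
$g{\left(211 \right)} - z = 211^{2} \left(-5 + 211\right) - -43 = 44521 \cdot 206 + 43 = 9171326 + 43 = 9171369$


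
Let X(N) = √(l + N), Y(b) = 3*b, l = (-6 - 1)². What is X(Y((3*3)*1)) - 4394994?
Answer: -4394994 + 2*√19 ≈ -4.3950e+6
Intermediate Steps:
l = 49 (l = (-7)² = 49)
X(N) = √(49 + N)
X(Y((3*3)*1)) - 4394994 = √(49 + 3*((3*3)*1)) - 4394994 = √(49 + 3*(9*1)) - 4394994 = √(49 + 3*9) - 4394994 = √(49 + 27) - 4394994 = √76 - 4394994 = 2*√19 - 4394994 = -4394994 + 2*√19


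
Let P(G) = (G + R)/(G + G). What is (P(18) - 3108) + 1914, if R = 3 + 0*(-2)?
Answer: -14321/12 ≈ -1193.4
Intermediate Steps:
R = 3 (R = 3 + 0 = 3)
P(G) = (3 + G)/(2*G) (P(G) = (G + 3)/(G + G) = (3 + G)/((2*G)) = (3 + G)*(1/(2*G)) = (3 + G)/(2*G))
(P(18) - 3108) + 1914 = ((½)*(3 + 18)/18 - 3108) + 1914 = ((½)*(1/18)*21 - 3108) + 1914 = (7/12 - 3108) + 1914 = -37289/12 + 1914 = -14321/12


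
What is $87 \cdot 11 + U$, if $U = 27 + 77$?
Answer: $1061$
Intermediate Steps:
$U = 104$
$87 \cdot 11 + U = 87 \cdot 11 + 104 = 957 + 104 = 1061$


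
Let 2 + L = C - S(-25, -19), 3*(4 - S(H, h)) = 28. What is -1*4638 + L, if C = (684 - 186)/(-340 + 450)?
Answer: -763973/165 ≈ -4630.1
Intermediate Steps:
S(H, h) = -16/3 (S(H, h) = 4 - ⅓*28 = 4 - 28/3 = -16/3)
C = 249/55 (C = 498/110 = 498*(1/110) = 249/55 ≈ 4.5273)
L = 1297/165 (L = -2 + (249/55 - 1*(-16/3)) = -2 + (249/55 + 16/3) = -2 + 1627/165 = 1297/165 ≈ 7.8606)
-1*4638 + L = -1*4638 + 1297/165 = -4638 + 1297/165 = -763973/165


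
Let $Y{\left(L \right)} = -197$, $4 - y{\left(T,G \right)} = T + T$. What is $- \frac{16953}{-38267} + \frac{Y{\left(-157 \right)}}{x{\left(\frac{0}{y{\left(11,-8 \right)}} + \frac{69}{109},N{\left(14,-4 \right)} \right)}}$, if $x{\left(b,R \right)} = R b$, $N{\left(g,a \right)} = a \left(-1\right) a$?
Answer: $\frac{840423403}{42246768} \approx 19.893$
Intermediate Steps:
$y{\left(T,G \right)} = 4 - 2 T$ ($y{\left(T,G \right)} = 4 - \left(T + T\right) = 4 - 2 T$)
$N{\left(g,a \right)} = - a^{2}$ ($N{\left(g,a \right)} = - a a = - a^{2}$)
$- \frac{16953}{-38267} + \frac{Y{\left(-157 \right)}}{x{\left(\frac{0}{y{\left(11,-8 \right)}} + \frac{69}{109},N{\left(14,-4 \right)} \right)}} = - \frac{16953}{-38267} - \frac{197}{- \left(-4\right)^{2} \left(\frac{0}{4 - 22} + \frac{69}{109}\right)} = \left(-16953\right) \left(- \frac{1}{38267}\right) - \frac{197}{\left(-1\right) 16 \left(\frac{0}{4 - 22} + 69 \cdot \frac{1}{109}\right)} = \frac{16953}{38267} - \frac{197}{\left(-16\right) \left(\frac{0}{-18} + \frac{69}{109}\right)} = \frac{16953}{38267} - \frac{197}{\left(-16\right) \left(0 \left(- \frac{1}{18}\right) + \frac{69}{109}\right)} = \frac{16953}{38267} - \frac{197}{\left(-16\right) \left(0 + \frac{69}{109}\right)} = \frac{16953}{38267} - \frac{197}{\left(-16\right) \frac{69}{109}} = \frac{16953}{38267} - \frac{197}{- \frac{1104}{109}} = \frac{16953}{38267} - - \frac{21473}{1104} = \frac{16953}{38267} + \frac{21473}{1104} = \frac{840423403}{42246768}$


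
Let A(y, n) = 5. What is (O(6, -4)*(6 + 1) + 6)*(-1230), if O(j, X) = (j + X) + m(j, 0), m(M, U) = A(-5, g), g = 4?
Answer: -67650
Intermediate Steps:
m(M, U) = 5
O(j, X) = 5 + X + j (O(j, X) = (j + X) + 5 = (X + j) + 5 = 5 + X + j)
(O(6, -4)*(6 + 1) + 6)*(-1230) = ((5 - 4 + 6)*(6 + 1) + 6)*(-1230) = (7*7 + 6)*(-1230) = (49 + 6)*(-1230) = 55*(-1230) = -67650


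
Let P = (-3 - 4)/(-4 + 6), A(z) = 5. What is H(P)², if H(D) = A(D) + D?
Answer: 9/4 ≈ 2.2500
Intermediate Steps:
P = -7/2 ≈ -3.5000
H(D) = 5 + D
H(P)² = (5 - 7/2)² = (3/2)² = 9/4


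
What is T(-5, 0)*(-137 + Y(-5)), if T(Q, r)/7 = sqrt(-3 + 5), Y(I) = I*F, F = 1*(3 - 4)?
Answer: -924*sqrt(2) ≈ -1306.7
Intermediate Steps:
F = -1 (F = 1*(-1) = -1)
Y(I) = -I (Y(I) = I*(-1) = -I)
T(Q, r) = 7*sqrt(2) (T(Q, r) = 7*sqrt(-3 + 5) = 7*sqrt(2))
T(-5, 0)*(-137 + Y(-5)) = (7*sqrt(2))*(-137 - 1*(-5)) = (7*sqrt(2))*(-137 + 5) = (7*sqrt(2))*(-132) = -924*sqrt(2)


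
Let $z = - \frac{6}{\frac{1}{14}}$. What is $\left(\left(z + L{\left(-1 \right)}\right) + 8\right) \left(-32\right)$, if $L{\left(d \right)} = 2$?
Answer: $2368$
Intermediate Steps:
$z = -84$ ($z = - 6 \frac{1}{\frac{1}{14}} = \left(-6\right) 14 = -84$)
$\left(\left(z + L{\left(-1 \right)}\right) + 8\right) \left(-32\right) = \left(\left(-84 + 2\right) + 8\right) \left(-32\right) = \left(-82 + 8\right) \left(-32\right) = \left(-74\right) \left(-32\right) = 2368$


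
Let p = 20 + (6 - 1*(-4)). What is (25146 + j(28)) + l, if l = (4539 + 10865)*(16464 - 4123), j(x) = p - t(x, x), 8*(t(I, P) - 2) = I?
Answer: 380251869/2 ≈ 1.9013e+8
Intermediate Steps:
t(I, P) = 2 + I/8
p = 30 (p = 20 + (6 + 4) = 20 + 10 = 30)
j(x) = 28 - x/8 (j(x) = 30 - (2 + x/8) = 30 + (-2 - x/8) = 28 - x/8)
l = 190100764 (l = 15404*12341 = 190100764)
(25146 + j(28)) + l = (25146 + (28 - ⅛*28)) + 190100764 = (25146 + (28 - 7/2)) + 190100764 = (25146 + 49/2) + 190100764 = 50341/2 + 190100764 = 380251869/2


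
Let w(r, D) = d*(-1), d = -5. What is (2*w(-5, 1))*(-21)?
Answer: -210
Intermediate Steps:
w(r, D) = 5 (w(r, D) = -5*(-1) = 5)
(2*w(-5, 1))*(-21) = (2*5)*(-21) = 10*(-21) = -210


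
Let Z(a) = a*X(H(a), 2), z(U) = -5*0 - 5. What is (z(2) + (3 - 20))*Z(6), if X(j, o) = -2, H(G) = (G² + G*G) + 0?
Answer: 264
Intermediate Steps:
H(G) = 2*G² (H(G) = (G² + G²) + 0 = 2*G² + 0 = 2*G²)
z(U) = -5 (z(U) = 0 - 5 = -5)
Z(a) = -2*a (Z(a) = a*(-2) = -2*a)
(z(2) + (3 - 20))*Z(6) = (-5 + (3 - 20))*(-2*6) = (-5 - 17)*(-12) = -22*(-12) = 264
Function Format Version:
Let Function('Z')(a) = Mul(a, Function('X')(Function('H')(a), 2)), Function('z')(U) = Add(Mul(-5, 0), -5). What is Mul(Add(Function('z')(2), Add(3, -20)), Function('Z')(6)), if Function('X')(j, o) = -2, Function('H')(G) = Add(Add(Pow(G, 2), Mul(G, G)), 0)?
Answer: 264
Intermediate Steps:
Function('H')(G) = Mul(2, Pow(G, 2)) (Function('H')(G) = Add(Add(Pow(G, 2), Pow(G, 2)), 0) = Add(Mul(2, Pow(G, 2)), 0) = Mul(2, Pow(G, 2)))
Function('z')(U) = -5 (Function('z')(U) = Add(0, -5) = -5)
Function('Z')(a) = Mul(-2, a) (Function('Z')(a) = Mul(a, -2) = Mul(-2, a))
Mul(Add(Function('z')(2), Add(3, -20)), Function('Z')(6)) = Mul(Add(-5, Add(3, -20)), Mul(-2, 6)) = Mul(Add(-5, -17), -12) = Mul(-22, -12) = 264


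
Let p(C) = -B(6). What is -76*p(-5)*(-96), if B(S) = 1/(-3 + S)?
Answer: -2432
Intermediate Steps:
p(C) = -⅓ (p(C) = -1/(-3 + 6) = -1/3 = -1*⅓ = -⅓)
-76*p(-5)*(-96) = -76*(-⅓)*(-96) = (76/3)*(-96) = -2432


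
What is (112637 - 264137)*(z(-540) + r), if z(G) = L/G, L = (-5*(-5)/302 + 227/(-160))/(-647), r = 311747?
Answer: -442962923403062705/9378912 ≈ -4.7230e+10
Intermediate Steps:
L = 32277/15631520 (L = (25*(1/302) + 227*(-1/160))*(-1/647) = (25/302 - 227/160)*(-1/647) = -32277/24160*(-1/647) = 32277/15631520 ≈ 0.0020649)
z(G) = 32277/(15631520*G)
(112637 - 264137)*(z(-540) + r) = (112637 - 264137)*((32277/15631520)/(-540) + 311747) = -151500*((32277/15631520)*(-1/540) + 311747) = -151500*(-10759/2813673600 + 311747) = -151500*877154303768441/2813673600 = -442962923403062705/9378912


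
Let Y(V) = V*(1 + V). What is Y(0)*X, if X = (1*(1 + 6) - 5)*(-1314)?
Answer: 0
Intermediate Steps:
X = -2628 (X = (1*7 - 5)*(-1314) = (7 - 5)*(-1314) = 2*(-1314) = -2628)
Y(0)*X = (0*(1 + 0))*(-2628) = (0*1)*(-2628) = 0*(-2628) = 0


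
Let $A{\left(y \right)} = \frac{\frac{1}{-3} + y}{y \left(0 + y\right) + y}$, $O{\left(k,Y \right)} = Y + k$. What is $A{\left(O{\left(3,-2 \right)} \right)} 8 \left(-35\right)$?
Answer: $- \frac{280}{3} \approx -93.333$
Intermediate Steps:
$A{\left(y \right)} = \frac{- \frac{1}{3} + y}{y + y^{2}}$ ($A{\left(y \right)} = \frac{- \frac{1}{3} + y}{y y + y} = \frac{- \frac{1}{3} + y}{y^{2} + y} = \frac{- \frac{1}{3} + y}{y + y^{2}}$)
$A{\left(O{\left(3,-2 \right)} \right)} 8 \left(-35\right) = \frac{- \frac{1}{3} + \left(-2 + 3\right)}{\left(-2 + 3\right) \left(1 + \left(-2 + 3\right)\right)} 8 \left(-35\right) = \frac{- \frac{1}{3} + 1}{1 \left(1 + 1\right)} 8 \left(-35\right) = 1 \cdot \frac{1}{2} \cdot \frac{2}{3} \cdot 8 \left(-35\right) = \frac{1}{3} \cdot 8 \left(-35\right) = \frac{8}{3} \left(-35\right) = - \frac{280}{3}$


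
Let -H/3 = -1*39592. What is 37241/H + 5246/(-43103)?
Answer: 982099927/5119601928 ≈ 0.19183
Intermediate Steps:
H = 118776 (H = -(-3)*39592 = -3*(-39592) = 118776)
37241/H + 5246/(-43103) = 37241/118776 + 5246/(-43103) = 37241*(1/118776) + 5246*(-1/43103) = 37241/118776 - 5246/43103 = 982099927/5119601928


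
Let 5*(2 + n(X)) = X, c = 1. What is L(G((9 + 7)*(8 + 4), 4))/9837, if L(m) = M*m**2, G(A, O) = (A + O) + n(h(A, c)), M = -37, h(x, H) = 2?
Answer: -3884112/27325 ≈ -142.15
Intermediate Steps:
n(X) = -2 + X/5
G(A, O) = -8/5 + A + O (G(A, O) = (A + O) + (-2 + (1/5)*2) = (A + O) + (-2 + 2/5) = (A + O) - 8/5 = -8/5 + A + O)
L(m) = -37*m**2
L(G((9 + 7)*(8 + 4), 4))/9837 = -37*(-8/5 + (9 + 7)*(8 + 4) + 4)**2/9837 = -37*(-8/5 + 16*12 + 4)**2*(1/9837) = -37*(-8/5 + 192 + 4)**2*(1/9837) = -37*(972/5)**2*(1/9837) = -37*944784/25*(1/9837) = -34957008/25*1/9837 = -3884112/27325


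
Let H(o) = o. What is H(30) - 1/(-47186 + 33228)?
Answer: 418741/13958 ≈ 30.000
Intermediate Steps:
H(30) - 1/(-47186 + 33228) = 30 - 1/(-47186 + 33228) = 30 - 1/(-13958) = 30 - 1*(-1/13958) = 30 + 1/13958 = 418741/13958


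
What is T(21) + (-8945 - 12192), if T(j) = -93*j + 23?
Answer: -23067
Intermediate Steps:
T(j) = 23 - 93*j
T(21) + (-8945 - 12192) = (23 - 93*21) + (-8945 - 12192) = (23 - 1953) - 21137 = -1930 - 21137 = -23067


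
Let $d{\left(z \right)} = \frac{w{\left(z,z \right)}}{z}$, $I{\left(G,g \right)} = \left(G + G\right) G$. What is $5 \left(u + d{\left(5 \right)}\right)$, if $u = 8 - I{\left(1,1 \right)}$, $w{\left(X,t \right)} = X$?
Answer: $35$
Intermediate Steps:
$I{\left(G,g \right)} = 2 G^{2}$ ($I{\left(G,g \right)} = 2 G G = 2 G^{2}$)
$u = 6$ ($u = 8 - 2 \cdot 1^{2} = 8 - 2 \cdot 1 = 8 - 2 = 6$)
$d{\left(z \right)} = 1$ ($d{\left(z \right)} = \frac{z}{z} = 1$)
$5 \left(u + d{\left(5 \right)}\right) = 5 \left(6 + 1\right) = 5 \cdot 7 = 35$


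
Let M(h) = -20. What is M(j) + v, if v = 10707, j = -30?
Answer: 10687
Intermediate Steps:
M(j) + v = -20 + 10707 = 10687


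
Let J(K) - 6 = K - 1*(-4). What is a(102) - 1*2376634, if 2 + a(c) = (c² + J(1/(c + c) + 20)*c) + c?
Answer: -4726139/2 ≈ -2.3631e+6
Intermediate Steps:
J(K) = 10 + K (J(K) = 6 + (K - 1*(-4)) = 6 + (K + 4) = 6 + (4 + K) = 10 + K)
a(c) = -2 + c + c² + c*(30 + 1/(2*c)) (a(c) = -2 + ((c² + (10 + (1/(c + c) + 20))*c) + c) = -2 + ((c² + (10 + (1/(2*c) + 20))*c) + c) = -2 + ((c² + (10 + (20 + 1/(2*c)))*c) + c) = -2 + ((c² + (30 + 1/(2*c))*c) + c) = -2 + ((c² + c*(30 + 1/(2*c))) + c) = -2 + (c + c² + c*(30 + 1/(2*c))) = -2 + c + c² + c*(30 + 1/(2*c)))
a(102) - 1*2376634 = (-3/2 + 102² + 31*102) - 1*2376634 = (-3/2 + 10404 + 3162) - 2376634 = 27129/2 - 2376634 = -4726139/2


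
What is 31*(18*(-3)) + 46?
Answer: -1628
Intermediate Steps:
31*(18*(-3)) + 46 = 31*(-54) + 46 = -1674 + 46 = -1628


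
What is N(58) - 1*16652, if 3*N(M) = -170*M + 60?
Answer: -59756/3 ≈ -19919.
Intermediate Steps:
N(M) = 20 - 170*M/3 (N(M) = (-170*M + 60)/3 = (60 - 170*M)/3 = 20 - 170*M/3)
N(58) - 1*16652 = (20 - 170/3*58) - 1*16652 = (20 - 9860/3) - 16652 = -9800/3 - 16652 = -59756/3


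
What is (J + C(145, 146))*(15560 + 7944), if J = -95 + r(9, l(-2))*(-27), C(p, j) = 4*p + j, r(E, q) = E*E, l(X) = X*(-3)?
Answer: -36572224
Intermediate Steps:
l(X) = -3*X
r(E, q) = E²
C(p, j) = j + 4*p
J = -2282 (J = -95 + 9²*(-27) = -95 + 81*(-27) = -95 - 2187 = -2282)
(J + C(145, 146))*(15560 + 7944) = (-2282 + (146 + 4*145))*(15560 + 7944) = (-2282 + (146 + 580))*23504 = (-2282 + 726)*23504 = -1556*23504 = -36572224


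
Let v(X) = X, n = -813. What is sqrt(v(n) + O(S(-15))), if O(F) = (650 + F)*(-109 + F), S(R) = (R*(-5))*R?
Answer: sqrt(585337) ≈ 765.07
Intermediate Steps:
S(R) = -5*R**2 (S(R) = (-5*R)*R = -5*R**2)
O(F) = (-109 + F)*(650 + F)
sqrt(v(n) + O(S(-15))) = sqrt(-813 + (-70850 + (-5*(-15)**2)**2 + 541*(-5*(-15)**2))) = sqrt(-813 + (-70850 + (-5*225)**2 + 541*(-5*225))) = sqrt(-813 + (-70850 + (-1125)**2 + 541*(-1125))) = sqrt(-813 + (-70850 + 1265625 - 608625)) = sqrt(-813 + 586150) = sqrt(585337)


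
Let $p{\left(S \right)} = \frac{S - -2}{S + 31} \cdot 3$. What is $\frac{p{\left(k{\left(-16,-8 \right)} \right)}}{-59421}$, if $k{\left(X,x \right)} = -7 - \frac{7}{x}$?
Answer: $\frac{33}{3941593} \approx 8.3723 \cdot 10^{-6}$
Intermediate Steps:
$p{\left(S \right)} = \frac{3 \left(2 + S\right)}{31 + S}$ ($p{\left(S \right)} = \frac{S + \left(-2 + 4\right)}{31 + S} 3 = \frac{S + 2}{31 + S} 3 = \frac{2 + S}{31 + S} 3 = \frac{3 \left(2 + S\right)}{31 + S}$)
$\frac{p{\left(k{\left(-16,-8 \right)} \right)}}{-59421} = \frac{3 \frac{1}{31 - \left(7 + \frac{7}{-8}\right)} \left(2 - \left(7 + \frac{7}{-8}\right)\right)}{-59421} = \frac{3 \left(2 - \frac{49}{8}\right)}{31 - \frac{49}{8}} \left(- \frac{1}{59421}\right) = 3 \frac{1}{\frac{199}{8}} \left(- \frac{33}{8}\right) \left(- \frac{1}{59421}\right) = 3 \cdot \frac{8}{199} \left(- \frac{33}{8}\right) \left(- \frac{1}{59421}\right) = \left(- \frac{99}{199}\right) \left(- \frac{1}{59421}\right) = \frac{33}{3941593}$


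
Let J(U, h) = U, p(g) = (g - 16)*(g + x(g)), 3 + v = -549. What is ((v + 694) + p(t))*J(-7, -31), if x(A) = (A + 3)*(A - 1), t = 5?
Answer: 1855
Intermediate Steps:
v = -552 (v = -3 - 549 = -552)
x(A) = (-1 + A)*(3 + A) (x(A) = (3 + A)*(-1 + A) = (-1 + A)*(3 + A))
p(g) = (-16 + g)*(-3 + g**2 + 3*g) (p(g) = (g - 16)*(g + (-3 + g**2 + 2*g)) = (-16 + g)*(-3 + g**2 + 3*g))
((v + 694) + p(t))*J(-7, -31) = ((-552 + 694) + (48 + 5**3 - 51*5 - 13*5**2))*(-7) = (142 + (48 + 125 - 255 - 13*25))*(-7) = (142 + (48 + 125 - 255 - 325))*(-7) = (142 - 407)*(-7) = -265*(-7) = 1855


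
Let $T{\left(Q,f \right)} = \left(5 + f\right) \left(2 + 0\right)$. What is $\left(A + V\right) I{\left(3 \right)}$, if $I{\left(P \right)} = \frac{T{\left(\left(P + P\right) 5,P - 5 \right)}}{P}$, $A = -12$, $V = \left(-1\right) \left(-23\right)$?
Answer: $22$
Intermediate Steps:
$V = 23$
$T{\left(Q,f \right)} = 10 + 2 f$ ($T{\left(Q,f \right)} = \left(5 + f\right) 2 = 10 + 2 f$)
$I{\left(P \right)} = 2$ ($I{\left(P \right)} = \frac{10 + 2 \left(P - 5\right)}{P} = \frac{10 + 2 \left(-5 + P\right)}{P} = \frac{10 + \left(-10 + 2 P\right)}{P} = \frac{2 P}{P} = 2$)
$\left(A + V\right) I{\left(3 \right)} = \left(-12 + 23\right) 2 = 11 \cdot 2 = 22$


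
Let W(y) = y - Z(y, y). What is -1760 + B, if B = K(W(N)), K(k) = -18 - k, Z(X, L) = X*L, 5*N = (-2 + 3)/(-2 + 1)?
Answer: -44444/25 ≈ -1777.8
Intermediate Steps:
N = -⅕ (N = ((-2 + 3)/(-2 + 1))/5 = (1/(-1))/5 = (1*(-1))/5 = (⅕)*(-1) = -⅕ ≈ -0.20000)
Z(X, L) = L*X
W(y) = y - y² (W(y) = y - y*y = y - y²)
B = -444/25 (B = -18 - (-1)*(1 - 1*(-⅕))/5 = -18 - (-1)*(1 + ⅕)/5 = -18 - (-1)*6/(5*5) = -18 - 1*(-6/25) = -18 + 6/25 = -444/25 ≈ -17.760)
-1760 + B = -1760 - 444/25 = -44444/25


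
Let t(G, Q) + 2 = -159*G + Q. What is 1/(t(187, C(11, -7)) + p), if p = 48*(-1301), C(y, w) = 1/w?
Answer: -7/645282 ≈ -1.0848e-5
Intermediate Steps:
t(G, Q) = -2 + Q - 159*G (t(G, Q) = -2 + (-159*G + Q) = -2 + (Q - 159*G) = -2 + Q - 159*G)
p = -62448
1/(t(187, C(11, -7)) + p) = 1/((-2 + 1/(-7) - 159*187) - 62448) = 1/((-2 - ⅐ - 29733) - 62448) = 1/(-208146/7 - 62448) = 1/(-645282/7) = -7/645282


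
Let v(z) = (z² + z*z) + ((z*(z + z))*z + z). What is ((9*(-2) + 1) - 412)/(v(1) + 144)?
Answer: -429/149 ≈ -2.8792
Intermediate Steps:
v(z) = z + 2*z² + 2*z³ (v(z) = (z² + z²) + ((z*(2*z))*z + z) = 2*z² + ((2*z²)*z + z) = 2*z² + (2*z³ + z) = 2*z² + (z + 2*z³) = z + 2*z² + 2*z³)
((9*(-2) + 1) - 412)/(v(1) + 144) = ((9*(-2) + 1) - 412)/(1*(1 + 2*1 + 2*1²) + 144) = ((-18 + 1) - 412)/(1*(1 + 2 + 2*1) + 144) = (-17 - 412)/(1*(1 + 2 + 2) + 144) = -429/(1*5 + 144) = -429/(5 + 144) = -429/149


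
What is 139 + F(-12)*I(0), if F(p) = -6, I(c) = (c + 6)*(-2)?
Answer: 211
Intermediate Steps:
I(c) = -12 - 2*c (I(c) = (6 + c)*(-2) = -12 - 2*c)
139 + F(-12)*I(0) = 139 - 6*(-12 - 2*0) = 139 - 6*(-12 + 0) = 139 - 6*(-12) = 139 + 72 = 211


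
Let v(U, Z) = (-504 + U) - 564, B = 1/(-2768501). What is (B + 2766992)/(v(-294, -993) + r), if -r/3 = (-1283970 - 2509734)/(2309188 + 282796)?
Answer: -827320265904282006/405920050132379 ≈ -2038.1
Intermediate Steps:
B = -1/2768501 ≈ -3.6121e-7
r = 1422639/323998 (r = -3*(-1283970 - 2509734)/(2309188 + 282796) = -(-11381112)/2591984 = -3*(-474213/323998) = 1422639/323998 ≈ 4.3909)
v(U, Z) = -1068 + U
(B + 2766992)/(v(-294, -993) + r) = (-1/2768501 + 2766992)/((-1068 - 294) + 1422639/323998) = 7660420118991/(2768501*(-1362 + 1422639/323998)) = 7660420118991/(2768501*(-439862637/323998)) = (7660420118991/2768501)*(-323998/439862637) = -827320265904282006/405920050132379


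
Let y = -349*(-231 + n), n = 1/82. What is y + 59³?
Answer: 23451487/82 ≈ 2.8599e+5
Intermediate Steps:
n = 1/82 ≈ 0.012195
y = 6610409/82 (y = -349*(-231 + 1/82) = -349*(-18941/82) = 6610409/82 ≈ 80615.)
y + 59³ = 6610409/82 + 59³ = 6610409/82 + 205379 = 23451487/82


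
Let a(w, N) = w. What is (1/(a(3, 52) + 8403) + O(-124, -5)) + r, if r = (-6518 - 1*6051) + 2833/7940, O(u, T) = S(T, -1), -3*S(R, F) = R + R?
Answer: -419327255111/33371820 ≈ -12565.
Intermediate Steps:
S(R, F) = -2*R/3 (S(R, F) = -(R + R)/3 = -2*R/3)
O(u, T) = -2*T/3
r = -99795027/7940 (r = (-6518 - 6051) + 2833*(1/7940) = -12569 + 2833/7940 = -99795027/7940 ≈ -12569.)
(1/(a(3, 52) + 8403) + O(-124, -5)) + r = (1/(3 + 8403) - ⅔*(-5)) - 99795027/7940 = (1/8406 + 10/3) - 99795027/7940 = 28021/8406 - 99795027/7940 = -419327255111/33371820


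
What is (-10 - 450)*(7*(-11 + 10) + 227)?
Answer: -101200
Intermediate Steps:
(-10 - 450)*(7*(-11 + 10) + 227) = -460*(7*(-1) + 227) = -460*(-7 + 227) = -460*220 = -101200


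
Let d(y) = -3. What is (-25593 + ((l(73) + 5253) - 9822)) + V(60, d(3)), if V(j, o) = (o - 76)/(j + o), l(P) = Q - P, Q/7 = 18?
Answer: -1716292/57 ≈ -30110.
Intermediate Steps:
Q = 126 (Q = 7*18 = 126)
l(P) = 126 - P
V(j, o) = (-76 + o)/(j + o)
(-25593 + ((l(73) + 5253) - 9822)) + V(60, d(3)) = (-25593 + (((126 - 1*73) + 5253) - 9822)) + (-76 - 3)/(60 - 3) = (-25593 + (((126 - 73) + 5253) - 9822)) - 79/57 = (-25593 + ((53 + 5253) - 9822)) + (1/57)*(-79) = (-25593 + (5306 - 9822)) - 79/57 = (-25593 - 4516) - 79/57 = -30109 - 79/57 = -1716292/57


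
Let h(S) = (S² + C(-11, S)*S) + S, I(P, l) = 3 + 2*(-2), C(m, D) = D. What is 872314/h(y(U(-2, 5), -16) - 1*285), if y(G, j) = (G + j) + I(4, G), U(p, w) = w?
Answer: 872314/176121 ≈ 4.9529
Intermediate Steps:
I(P, l) = -1 (I(P, l) = 3 - 4 = -1)
y(G, j) = -1 + G + j (y(G, j) = (G + j) - 1 = -1 + G + j)
h(S) = S + 2*S² (h(S) = (S² + S*S) + S = (S² + S²) + S = 2*S² + S = S + 2*S²)
872314/h(y(U(-2, 5), -16) - 1*285) = 872314/((((-1 + 5 - 16) - 1*285)*(1 + 2*((-1 + 5 - 16) - 1*285)))) = 872314/(((-12 - 285)*(1 + 2*(-12 - 285)))) = 872314/((-297*(1 + 2*(-297)))) = 872314/((-297*(1 - 594))) = 872314/((-297*(-593))) = 872314/176121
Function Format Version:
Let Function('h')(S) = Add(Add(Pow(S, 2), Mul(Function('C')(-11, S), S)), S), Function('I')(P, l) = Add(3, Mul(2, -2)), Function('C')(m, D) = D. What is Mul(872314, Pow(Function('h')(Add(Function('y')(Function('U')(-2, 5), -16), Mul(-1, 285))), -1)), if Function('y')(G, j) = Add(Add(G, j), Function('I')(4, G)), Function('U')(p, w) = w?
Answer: Rational(872314, 176121) ≈ 4.9529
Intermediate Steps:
Function('I')(P, l) = -1 (Function('I')(P, l) = Add(3, -4) = -1)
Function('y')(G, j) = Add(-1, G, j) (Function('y')(G, j) = Add(Add(G, j), -1) = Add(-1, G, j))
Function('h')(S) = Add(S, Mul(2, Pow(S, 2))) (Function('h')(S) = Add(Add(Pow(S, 2), Mul(S, S)), S) = Add(Add(Pow(S, 2), Pow(S, 2)), S) = Add(Mul(2, Pow(S, 2)), S) = Add(S, Mul(2, Pow(S, 2))))
Mul(872314, Pow(Function('h')(Add(Function('y')(Function('U')(-2, 5), -16), Mul(-1, 285))), -1)) = Mul(872314, Pow(Mul(Add(Add(-1, 5, -16), Mul(-1, 285)), Add(1, Mul(2, Add(Add(-1, 5, -16), Mul(-1, 285))))), -1)) = Mul(872314, Pow(Mul(Add(-12, -285), Add(1, Mul(2, Add(-12, -285)))), -1)) = Mul(872314, Pow(Mul(-297, Add(1, Mul(2, -297))), -1)) = Mul(872314, Pow(Mul(-297, Add(1, -594)), -1)) = Mul(872314, Pow(Mul(-297, -593), -1)) = Mul(872314, Pow(176121, -1)) = Mul(872314, Rational(1, 176121)) = Rational(872314, 176121)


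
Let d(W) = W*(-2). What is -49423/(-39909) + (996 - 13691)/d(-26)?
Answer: -504074759/2075268 ≈ -242.90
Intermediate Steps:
d(W) = -2*W
-49423/(-39909) + (996 - 13691)/d(-26) = -49423/(-39909) + (996 - 13691)/((-2*(-26))) = -49423*(-1/39909) - 12695/52 = 49423/39909 - 12695*1/52 = 49423/39909 - 12695/52 = -504074759/2075268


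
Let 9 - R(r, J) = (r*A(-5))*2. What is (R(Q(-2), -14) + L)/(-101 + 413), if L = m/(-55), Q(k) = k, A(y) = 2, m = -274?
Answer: 31/440 ≈ 0.070455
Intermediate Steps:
R(r, J) = 9 - 4*r (R(r, J) = 9 - r*2*2 = 9 - 2*r*2 = 9 - 4*r)
L = 274/55 (L = -274/(-55) = -274*(-1/55) = 274/55 ≈ 4.9818)
(R(Q(-2), -14) + L)/(-101 + 413) = ((9 - 4*(-2)) + 274/55)/(-101 + 413) = ((9 + 8) + 274/55)/312 = (17 + 274/55)*(1/312) = (1209/55)*(1/312) = 31/440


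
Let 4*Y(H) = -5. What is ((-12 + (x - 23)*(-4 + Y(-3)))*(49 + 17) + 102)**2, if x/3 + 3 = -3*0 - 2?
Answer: 155675529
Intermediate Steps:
x = -15 (x = -9 + 3*(-3*0 - 2) = -9 + 3*(0 - 2) = -9 + 3*(-2) = -9 - 6 = -15)
Y(H) = -5/4 (Y(H) = (1/4)*(-5) = -5/4)
((-12 + (x - 23)*(-4 + Y(-3)))*(49 + 17) + 102)**2 = ((-12 + (-15 - 23)*(-4 - 5/4))*(49 + 17) + 102)**2 = ((-12 - 38*(-21/4))*66 + 102)**2 = ((-12 + 399/2)*66 + 102)**2 = ((375/2)*66 + 102)**2 = (12375 + 102)**2 = 12477**2 = 155675529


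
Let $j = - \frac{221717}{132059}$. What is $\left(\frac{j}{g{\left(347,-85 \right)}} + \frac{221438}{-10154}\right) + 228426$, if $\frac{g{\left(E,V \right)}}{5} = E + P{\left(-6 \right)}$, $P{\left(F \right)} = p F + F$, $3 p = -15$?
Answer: $\frac{284068547384366726}{1243709872265} \approx 2.284 \cdot 10^{5}$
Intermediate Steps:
$p = -5$ ($p = \frac{1}{3} \left(-15\right) = -5$)
$P{\left(F \right)} = - 4 F$ ($P{\left(F \right)} = - 5 F + F = - 4 F$)
$g{\left(E,V \right)} = 120 + 5 E$ ($g{\left(E,V \right)} = 5 \left(E - -24\right) = 5 \left(E + 24\right) = 5 \left(24 + E\right) = 120 + 5 E$)
$j = - \frac{221717}{132059}$ ($j = \left(-221717\right) \frac{1}{132059} = - \frac{221717}{132059} \approx -1.6789$)
$\left(\frac{j}{g{\left(347,-85 \right)}} + \frac{221438}{-10154}\right) + 228426 = \left(- \frac{221717}{132059 \left(120 + 5 \cdot 347\right)} + \frac{221438}{-10154}\right) + 228426 = \left(- \frac{221717}{132059 \left(120 + 1735\right)} + 221438 \left(- \frac{1}{10154}\right)\right) + 228426 = \left(- \frac{221717}{132059 \cdot 1855} - \frac{110719}{5077}\right) + 228426 = \left(\left(- \frac{221717}{132059}\right) \frac{1}{1855} - \frac{110719}{5077}\right) + 228426 = \left(- \frac{221717}{244969445} - \frac{110719}{5077}\right) + 228426 = - \frac{27123897638164}{1243709872265} + 228426 = \frac{284068547384366726}{1243709872265}$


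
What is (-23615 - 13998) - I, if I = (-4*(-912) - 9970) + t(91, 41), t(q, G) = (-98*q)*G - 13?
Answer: 334360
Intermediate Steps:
t(q, G) = -13 - 98*G*q (t(q, G) = -98*G*q - 13 = -13 - 98*G*q)
I = -371973 (I = (-4*(-912) - 9970) + (-13 - 98*41*91) = (3648 - 9970) + (-13 - 365638) = -6322 - 365651 = -371973)
(-23615 - 13998) - I = (-23615 - 13998) - 1*(-371973) = -37613 + 371973 = 334360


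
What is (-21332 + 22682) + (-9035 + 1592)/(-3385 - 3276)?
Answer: 8999793/6661 ≈ 1351.1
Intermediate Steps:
(-21332 + 22682) + (-9035 + 1592)/(-3385 - 3276) = 1350 - 7443/(-6661) = 1350 - 7443*(-1/6661) = 1350 + 7443/6661 = 8999793/6661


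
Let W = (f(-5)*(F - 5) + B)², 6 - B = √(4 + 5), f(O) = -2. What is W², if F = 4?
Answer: 625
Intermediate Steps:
B = 3 (B = 6 - √(4 + 5) = 6 - √9 = 6 - 1*3 = 6 - 3 = 3)
W = 25 (W = (-2*(4 - 5) + 3)² = (-2*(-1) + 3)² = (2 + 3)² = 5² = 25)
W² = 25² = 625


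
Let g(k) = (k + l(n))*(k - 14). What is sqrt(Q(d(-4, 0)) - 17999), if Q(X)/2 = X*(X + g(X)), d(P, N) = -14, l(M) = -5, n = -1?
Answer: I*sqrt(32503) ≈ 180.29*I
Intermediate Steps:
g(k) = (-14 + k)*(-5 + k) (g(k) = (k - 5)*(k - 14) = (-5 + k)*(-14 + k) = (-14 + k)*(-5 + k))
Q(X) = 2*X*(70 + X**2 - 18*X) (Q(X) = 2*(X*(X + (70 + X**2 - 19*X))) = 2*(X*(70 + X**2 - 18*X)) = 2*X*(70 + X**2 - 18*X))
sqrt(Q(d(-4, 0)) - 17999) = sqrt(2*(-14)*(70 + (-14)**2 - 18*(-14)) - 17999) = sqrt(2*(-14)*(70 + 196 + 252) - 17999) = sqrt(2*(-14)*518 - 17999) = sqrt(-14504 - 17999) = sqrt(-32503) = I*sqrt(32503)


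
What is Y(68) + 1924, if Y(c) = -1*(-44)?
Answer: 1968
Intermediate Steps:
Y(c) = 44
Y(68) + 1924 = 44 + 1924 = 1968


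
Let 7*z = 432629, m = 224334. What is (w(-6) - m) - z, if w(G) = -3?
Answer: -2002988/7 ≈ -2.8614e+5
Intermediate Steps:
z = 432629/7 (z = (⅐)*432629 = 432629/7 ≈ 61804.)
(w(-6) - m) - z = (-3 - 1*224334) - 1*432629/7 = (-3 - 224334) - 432629/7 = -224337 - 432629/7 = -2002988/7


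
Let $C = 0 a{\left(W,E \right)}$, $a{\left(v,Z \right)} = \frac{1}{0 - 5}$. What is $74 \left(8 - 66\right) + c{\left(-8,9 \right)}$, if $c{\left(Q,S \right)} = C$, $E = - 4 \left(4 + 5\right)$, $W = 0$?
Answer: $-4292$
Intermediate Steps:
$E = -36$ ($E = \left(-4\right) 9 = -36$)
$a{\left(v,Z \right)} = - \frac{1}{5}$ ($a{\left(v,Z \right)} = \frac{1}{-5} = - \frac{1}{5}$)
$C = 0$ ($C = 0 \left(- \frac{1}{5}\right) = 0$)
$c{\left(Q,S \right)} = 0$
$74 \left(8 - 66\right) + c{\left(-8,9 \right)} = 74 \left(8 - 66\right) + 0 = 74 \left(-58\right) + 0 = -4292 + 0 = -4292$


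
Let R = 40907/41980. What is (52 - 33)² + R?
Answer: 15195687/41980 ≈ 361.97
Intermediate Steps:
R = 40907/41980 (R = 40907*(1/41980) = 40907/41980 ≈ 0.97444)
(52 - 33)² + R = (52 - 33)² + 40907/41980 = 19² + 40907/41980 = 361 + 40907/41980 = 15195687/41980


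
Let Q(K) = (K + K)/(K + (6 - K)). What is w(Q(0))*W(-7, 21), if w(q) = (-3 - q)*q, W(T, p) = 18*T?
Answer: 0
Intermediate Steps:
Q(K) = K/3 (Q(K) = (2*K)/6 = (2*K)*(1/6) = K/3)
w(q) = q*(-3 - q)
w(Q(0))*W(-7, 21) = (-(1/3)*0*(3 + (1/3)*0))*(18*(-7)) = -1*0*(3 + 0)*(-126) = -1*0*3*(-126) = 0*(-126) = 0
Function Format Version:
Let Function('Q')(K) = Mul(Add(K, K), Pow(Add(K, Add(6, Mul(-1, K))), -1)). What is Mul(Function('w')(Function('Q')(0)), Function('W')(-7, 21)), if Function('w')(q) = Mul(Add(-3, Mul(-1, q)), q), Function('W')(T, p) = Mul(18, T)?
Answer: 0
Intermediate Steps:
Function('Q')(K) = Mul(Rational(1, 3), K) (Function('Q')(K) = Mul(Mul(2, K), Pow(6, -1)) = Mul(Mul(2, K), Rational(1, 6)) = Mul(Rational(1, 3), K))
Function('w')(q) = Mul(q, Add(-3, Mul(-1, q)))
Mul(Function('w')(Function('Q')(0)), Function('W')(-7, 21)) = Mul(Mul(-1, Mul(Rational(1, 3), 0), Add(3, Mul(Rational(1, 3), 0))), Mul(18, -7)) = Mul(Mul(-1, 0, Add(3, 0)), -126) = Mul(Mul(-1, 0, 3), -126) = Mul(0, -126) = 0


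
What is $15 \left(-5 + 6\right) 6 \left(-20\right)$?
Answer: $-1800$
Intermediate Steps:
$15 \left(-5 + 6\right) 6 \left(-20\right) = 15 \cdot 1 \cdot 6 \left(-20\right) = 15 \cdot 6 \left(-20\right) = 90 \left(-20\right) = -1800$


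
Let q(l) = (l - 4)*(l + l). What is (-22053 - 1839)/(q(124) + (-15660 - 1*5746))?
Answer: -11946/4177 ≈ -2.8599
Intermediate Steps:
q(l) = 2*l*(-4 + l) (q(l) = (-4 + l)*(2*l) = 2*l*(-4 + l))
(-22053 - 1839)/(q(124) + (-15660 - 1*5746)) = (-22053 - 1839)/(2*124*(-4 + 124) + (-15660 - 1*5746)) = -23892/(2*124*120 + (-15660 - 5746)) = -23892/(29760 - 21406) = -23892/8354 = -23892*1/8354 = -11946/4177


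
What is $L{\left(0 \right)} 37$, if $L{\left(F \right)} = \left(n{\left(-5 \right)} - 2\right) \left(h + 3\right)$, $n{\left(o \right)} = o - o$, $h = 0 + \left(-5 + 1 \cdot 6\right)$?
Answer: $-296$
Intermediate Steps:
$h = 1$ ($h = 0 + \left(-5 + 6\right) = 0 + 1 = 1$)
$n{\left(o \right)} = 0$
$L{\left(F \right)} = -8$ ($L{\left(F \right)} = \left(0 - 2\right) \left(1 + 3\right) = \left(-2\right) 4 = -8$)
$L{\left(0 \right)} 37 = \left(-8\right) 37 = -296$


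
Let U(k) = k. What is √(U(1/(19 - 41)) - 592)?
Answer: 5*I*√11462/22 ≈ 24.332*I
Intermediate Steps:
√(U(1/(19 - 41)) - 592) = √(1/(19 - 41) - 592) = √(1/(-22) - 592) = √(-1/22 - 592) = √(-13025/22) = 5*I*√11462/22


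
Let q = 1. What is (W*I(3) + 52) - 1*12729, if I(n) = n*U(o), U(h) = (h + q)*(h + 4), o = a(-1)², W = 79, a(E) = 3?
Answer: 18133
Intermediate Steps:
o = 9 (o = 3² = 9)
U(h) = (1 + h)*(4 + h) (U(h) = (h + 1)*(h + 4) = (1 + h)*(4 + h))
I(n) = 130*n (I(n) = n*(4 + 9² + 5*9) = n*(4 + 81 + 45) = n*130 = 130*n)
(W*I(3) + 52) - 1*12729 = (79*(130*3) + 52) - 1*12729 = (79*390 + 52) - 12729 = (30810 + 52) - 12729 = 30862 - 12729 = 18133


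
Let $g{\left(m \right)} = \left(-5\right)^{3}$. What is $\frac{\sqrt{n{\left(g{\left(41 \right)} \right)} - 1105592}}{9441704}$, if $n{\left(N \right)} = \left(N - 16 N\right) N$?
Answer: $\frac{i \sqrt{1339967}}{9441704} \approx 0.0001226 i$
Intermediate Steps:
$g{\left(m \right)} = -125$
$n{\left(N \right)} = - 15 N^{2}$ ($n{\left(N \right)} = - 15 N N = - 15 N^{2}$)
$\frac{\sqrt{n{\left(g{\left(41 \right)} \right)} - 1105592}}{9441704} = \frac{\sqrt{- 15 \left(-125\right)^{2} - 1105592}}{9441704} = \sqrt{\left(-15\right) 15625 - 1105592} \cdot \frac{1}{9441704} = \sqrt{-234375 - 1105592} \cdot \frac{1}{9441704} = \sqrt{-1339967} \cdot \frac{1}{9441704} = i \sqrt{1339967} \cdot \frac{1}{9441704} = \frac{i \sqrt{1339967}}{9441704}$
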